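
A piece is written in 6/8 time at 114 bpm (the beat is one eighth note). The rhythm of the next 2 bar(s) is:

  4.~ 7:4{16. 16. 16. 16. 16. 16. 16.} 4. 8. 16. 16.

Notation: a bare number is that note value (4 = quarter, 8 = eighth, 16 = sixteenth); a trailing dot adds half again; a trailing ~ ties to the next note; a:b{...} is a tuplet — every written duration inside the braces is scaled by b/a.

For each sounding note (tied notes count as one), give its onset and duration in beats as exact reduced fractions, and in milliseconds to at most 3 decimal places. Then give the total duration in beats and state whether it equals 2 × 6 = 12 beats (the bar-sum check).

1) 0.0ms=0b +1804.511ms=24/7b
2) 1804.511ms=24/7b +225.564ms=3/7b
3) 2030.075ms=27/7b +225.564ms=3/7b
4) 2255.639ms=30/7b +225.564ms=3/7b
5) 2481.203ms=33/7b +225.564ms=3/7b
6) 2706.767ms=36/7b +225.564ms=3/7b
7) 2932.331ms=39/7b +225.564ms=3/7b
8) 3157.895ms=6b +1578.947ms=3b
9) 4736.842ms=9b +789.474ms=3/2b
10) 5526.316ms=21/2b +394.737ms=3/4b
11) 5921.053ms=45/4b +394.737ms=3/4b
Σ=12b of 12 (114bpm 6/8) — PASS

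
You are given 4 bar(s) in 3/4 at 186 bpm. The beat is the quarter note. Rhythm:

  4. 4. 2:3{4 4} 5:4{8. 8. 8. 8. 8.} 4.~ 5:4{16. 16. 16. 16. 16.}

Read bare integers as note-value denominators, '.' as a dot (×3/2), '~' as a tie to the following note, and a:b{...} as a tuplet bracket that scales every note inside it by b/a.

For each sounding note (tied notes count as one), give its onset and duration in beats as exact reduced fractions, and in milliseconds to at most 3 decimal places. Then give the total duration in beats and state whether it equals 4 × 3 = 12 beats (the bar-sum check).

1) 0.0ms=0b +483.871ms=3/2b
2) 483.871ms=3/2b +483.871ms=3/2b
3) 967.742ms=3b +483.871ms=3/2b
4) 1451.613ms=9/2b +483.871ms=3/2b
5) 1935.484ms=6b +193.548ms=3/5b
6) 2129.032ms=33/5b +193.548ms=3/5b
7) 2322.581ms=36/5b +193.548ms=3/5b
8) 2516.129ms=39/5b +193.548ms=3/5b
9) 2709.677ms=42/5b +193.548ms=3/5b
10) 2903.226ms=9b +580.645ms=9/5b
11) 3483.871ms=54/5b +96.774ms=3/10b
12) 3580.645ms=111/10b +96.774ms=3/10b
13) 3677.419ms=57/5b +96.774ms=3/10b
14) 3774.194ms=117/10b +96.774ms=3/10b
Σ=12b of 12 (186bpm 3/4) — PASS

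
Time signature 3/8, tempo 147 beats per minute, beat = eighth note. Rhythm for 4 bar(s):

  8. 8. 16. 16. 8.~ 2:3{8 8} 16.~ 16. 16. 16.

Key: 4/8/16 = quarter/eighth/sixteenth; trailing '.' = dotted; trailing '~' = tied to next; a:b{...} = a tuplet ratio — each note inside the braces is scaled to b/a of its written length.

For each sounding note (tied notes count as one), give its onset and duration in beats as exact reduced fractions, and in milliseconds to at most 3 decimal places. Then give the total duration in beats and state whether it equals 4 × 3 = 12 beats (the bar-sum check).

1) 0.0ms=0b +612.245ms=3/2b
2) 612.245ms=3/2b +612.245ms=3/2b
3) 1224.49ms=3b +306.122ms=3/4b
4) 1530.612ms=15/4b +306.122ms=3/4b
5) 1836.735ms=9/2b +1224.49ms=3b
6) 3061.224ms=15/2b +612.245ms=3/2b
7) 3673.469ms=9b +612.245ms=3/2b
8) 4285.714ms=21/2b +306.122ms=3/4b
9) 4591.837ms=45/4b +306.122ms=3/4b
Σ=12b of 12 (147bpm 3/8) — PASS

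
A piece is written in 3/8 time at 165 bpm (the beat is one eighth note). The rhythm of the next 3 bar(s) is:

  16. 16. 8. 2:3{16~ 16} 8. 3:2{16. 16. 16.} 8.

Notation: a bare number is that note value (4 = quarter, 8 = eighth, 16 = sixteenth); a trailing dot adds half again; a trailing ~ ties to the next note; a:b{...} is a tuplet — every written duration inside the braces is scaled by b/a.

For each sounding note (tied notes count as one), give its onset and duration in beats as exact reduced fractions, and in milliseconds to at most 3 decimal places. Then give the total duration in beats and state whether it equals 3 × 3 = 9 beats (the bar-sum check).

1) 0.0ms=0b +272.727ms=3/4b
2) 272.727ms=3/4b +272.727ms=3/4b
3) 545.455ms=3/2b +545.455ms=3/2b
4) 1090.909ms=3b +545.455ms=3/2b
5) 1636.364ms=9/2b +545.455ms=3/2b
6) 2181.818ms=6b +181.818ms=1/2b
7) 2363.636ms=13/2b +181.818ms=1/2b
8) 2545.455ms=7b +181.818ms=1/2b
9) 2727.273ms=15/2b +545.455ms=3/2b
Σ=9b of 9 (165bpm 3/8) — PASS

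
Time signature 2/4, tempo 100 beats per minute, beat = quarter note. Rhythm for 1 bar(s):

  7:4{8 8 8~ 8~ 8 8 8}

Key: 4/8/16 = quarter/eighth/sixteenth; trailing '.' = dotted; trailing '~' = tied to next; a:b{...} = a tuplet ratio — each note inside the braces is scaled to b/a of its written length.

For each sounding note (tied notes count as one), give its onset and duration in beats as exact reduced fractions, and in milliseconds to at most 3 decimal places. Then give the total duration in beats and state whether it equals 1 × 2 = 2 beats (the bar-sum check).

1) 0.0ms=0b +171.429ms=2/7b
2) 171.429ms=2/7b +171.429ms=2/7b
3) 342.857ms=4/7b +514.286ms=6/7b
4) 857.143ms=10/7b +171.429ms=2/7b
5) 1028.571ms=12/7b +171.429ms=2/7b
Σ=2b of 2 (100bpm 2/4) — PASS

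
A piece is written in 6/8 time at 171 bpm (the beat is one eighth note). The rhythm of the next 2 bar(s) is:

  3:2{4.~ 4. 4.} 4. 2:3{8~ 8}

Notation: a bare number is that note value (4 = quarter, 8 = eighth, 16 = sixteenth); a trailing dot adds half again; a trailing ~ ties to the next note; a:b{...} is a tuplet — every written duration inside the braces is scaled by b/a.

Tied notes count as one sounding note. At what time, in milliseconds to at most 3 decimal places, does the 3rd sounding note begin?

note 3 onset = 6b = 2105.263ms

1. 0.0ms @ 0 + 1403.509ms (4)
2. 1403.509ms @ 4 + 701.754ms (2)
3. 2105.263ms @ 6 + 1052.632ms (3)
4. 3157.895ms @ 9 + 1052.632ms (3)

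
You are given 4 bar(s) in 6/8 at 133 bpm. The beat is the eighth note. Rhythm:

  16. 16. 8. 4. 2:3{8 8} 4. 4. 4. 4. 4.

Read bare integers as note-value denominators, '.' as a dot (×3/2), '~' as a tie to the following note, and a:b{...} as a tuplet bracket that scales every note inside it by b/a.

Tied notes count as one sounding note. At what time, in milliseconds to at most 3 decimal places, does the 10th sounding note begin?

note 10 onset = 18b = 8120.301ms

1. 0.0ms @ 0 + 338.346ms (3/4)
2. 338.346ms @ 3/4 + 338.346ms (3/4)
3. 676.692ms @ 3/2 + 676.692ms (3/2)
4. 1353.383ms @ 3 + 1353.383ms (3)
5. 2706.767ms @ 6 + 676.692ms (3/2)
6. 3383.459ms @ 15/2 + 676.692ms (3/2)
7. 4060.15ms @ 9 + 1353.383ms (3)
8. 5413.534ms @ 12 + 1353.383ms (3)
9. 6766.917ms @ 15 + 1353.383ms (3)
10. 8120.301ms @ 18 + 1353.383ms (3)
11. 9473.684ms @ 21 + 1353.383ms (3)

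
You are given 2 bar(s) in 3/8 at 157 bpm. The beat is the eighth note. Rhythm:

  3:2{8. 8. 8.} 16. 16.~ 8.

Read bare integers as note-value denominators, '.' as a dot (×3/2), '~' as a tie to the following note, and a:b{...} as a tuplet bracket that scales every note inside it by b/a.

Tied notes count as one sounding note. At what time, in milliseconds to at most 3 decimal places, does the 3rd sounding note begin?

1. 0.0ms @ 0 + 382.166ms (1)
2. 382.166ms @ 1 + 382.166ms (1)
3. 764.331ms @ 2 + 382.166ms (1)
4. 1146.497ms @ 3 + 286.624ms (3/4)
5. 1433.121ms @ 15/4 + 859.873ms (9/4)

note 3 onset = 2b = 764.331ms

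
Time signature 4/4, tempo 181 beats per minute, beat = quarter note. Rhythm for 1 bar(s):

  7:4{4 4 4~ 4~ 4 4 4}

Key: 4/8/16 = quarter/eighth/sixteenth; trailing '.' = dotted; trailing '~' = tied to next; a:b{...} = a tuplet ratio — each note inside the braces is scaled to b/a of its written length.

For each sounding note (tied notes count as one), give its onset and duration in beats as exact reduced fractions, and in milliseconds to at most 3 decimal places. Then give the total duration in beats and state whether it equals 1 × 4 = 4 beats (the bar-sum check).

1) 0.0ms=0b +189.424ms=4/7b
2) 189.424ms=4/7b +189.424ms=4/7b
3) 378.848ms=8/7b +568.272ms=12/7b
4) 947.119ms=20/7b +189.424ms=4/7b
5) 1136.543ms=24/7b +189.424ms=4/7b
Σ=4b of 4 (181bpm 4/4) — PASS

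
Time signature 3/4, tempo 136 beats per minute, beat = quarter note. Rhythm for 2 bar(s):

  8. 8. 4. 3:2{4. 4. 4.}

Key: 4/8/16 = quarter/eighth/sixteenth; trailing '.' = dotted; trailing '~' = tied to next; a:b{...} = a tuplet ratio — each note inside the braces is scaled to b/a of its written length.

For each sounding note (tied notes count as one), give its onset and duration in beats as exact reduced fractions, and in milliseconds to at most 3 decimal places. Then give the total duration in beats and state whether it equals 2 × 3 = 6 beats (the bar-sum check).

1) 0.0ms=0b +330.882ms=3/4b
2) 330.882ms=3/4b +330.882ms=3/4b
3) 661.765ms=3/2b +661.765ms=3/2b
4) 1323.529ms=3b +441.176ms=1b
5) 1764.706ms=4b +441.176ms=1b
6) 2205.882ms=5b +441.176ms=1b
Σ=6b of 6 (136bpm 3/4) — PASS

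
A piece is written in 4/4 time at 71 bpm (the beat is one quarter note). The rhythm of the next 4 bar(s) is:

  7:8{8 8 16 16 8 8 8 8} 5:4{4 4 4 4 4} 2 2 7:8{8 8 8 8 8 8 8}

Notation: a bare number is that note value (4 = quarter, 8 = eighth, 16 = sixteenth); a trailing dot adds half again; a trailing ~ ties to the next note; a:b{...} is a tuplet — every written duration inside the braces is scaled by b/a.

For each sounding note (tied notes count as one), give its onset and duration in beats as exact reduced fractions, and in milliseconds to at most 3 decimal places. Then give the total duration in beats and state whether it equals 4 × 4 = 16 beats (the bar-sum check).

1) 0.0ms=0b +482.897ms=4/7b
2) 482.897ms=4/7b +482.897ms=4/7b
3) 965.795ms=8/7b +241.449ms=2/7b
4) 1207.243ms=10/7b +241.449ms=2/7b
5) 1448.692ms=12/7b +482.897ms=4/7b
6) 1931.59ms=16/7b +482.897ms=4/7b
7) 2414.487ms=20/7b +482.897ms=4/7b
8) 2897.384ms=24/7b +482.897ms=4/7b
9) 3380.282ms=4b +676.056ms=4/5b
10) 4056.338ms=24/5b +676.056ms=4/5b
11) 4732.394ms=28/5b +676.056ms=4/5b
12) 5408.451ms=32/5b +676.056ms=4/5b
13) 6084.507ms=36/5b +676.056ms=4/5b
14) 6760.563ms=8b +1690.141ms=2b
15) 8450.704ms=10b +1690.141ms=2b
16) 10140.845ms=12b +482.897ms=4/7b
17) 10623.742ms=88/7b +482.897ms=4/7b
18) 11106.64ms=92/7b +482.897ms=4/7b
19) 11589.537ms=96/7b +482.897ms=4/7b
20) 12072.435ms=100/7b +482.897ms=4/7b
21) 12555.332ms=104/7b +482.897ms=4/7b
22) 13038.229ms=108/7b +482.897ms=4/7b
Σ=16b of 16 (71bpm 4/4) — PASS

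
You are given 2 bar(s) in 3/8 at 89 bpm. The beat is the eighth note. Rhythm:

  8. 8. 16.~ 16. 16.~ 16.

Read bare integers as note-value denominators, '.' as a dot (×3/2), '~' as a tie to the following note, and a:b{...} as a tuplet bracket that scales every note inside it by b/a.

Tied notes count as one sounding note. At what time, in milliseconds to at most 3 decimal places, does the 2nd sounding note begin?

note 2 onset = 3/2b = 1011.236ms

1. 0.0ms @ 0 + 1011.236ms (3/2)
2. 1011.236ms @ 3/2 + 1011.236ms (3/2)
3. 2022.472ms @ 3 + 1011.236ms (3/2)
4. 3033.708ms @ 9/2 + 1011.236ms (3/2)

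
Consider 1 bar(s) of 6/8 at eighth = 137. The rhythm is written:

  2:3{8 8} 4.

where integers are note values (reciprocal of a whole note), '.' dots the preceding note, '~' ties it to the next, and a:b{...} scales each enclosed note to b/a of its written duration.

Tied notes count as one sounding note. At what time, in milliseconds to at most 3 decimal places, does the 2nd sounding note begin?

note 2 onset = 3/2b = 656.934ms

1. 0.0ms @ 0 + 656.934ms (3/2)
2. 656.934ms @ 3/2 + 656.934ms (3/2)
3. 1313.869ms @ 3 + 1313.869ms (3)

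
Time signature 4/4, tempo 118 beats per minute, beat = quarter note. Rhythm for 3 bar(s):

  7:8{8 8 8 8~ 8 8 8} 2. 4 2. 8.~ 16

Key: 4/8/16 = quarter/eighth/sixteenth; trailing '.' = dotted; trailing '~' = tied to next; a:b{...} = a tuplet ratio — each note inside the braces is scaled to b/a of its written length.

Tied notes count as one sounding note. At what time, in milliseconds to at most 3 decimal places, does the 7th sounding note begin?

note 7 onset = 4b = 2033.898ms

1. 0.0ms @ 0 + 290.557ms (4/7)
2. 290.557ms @ 4/7 + 290.557ms (4/7)
3. 581.114ms @ 8/7 + 290.557ms (4/7)
4. 871.671ms @ 12/7 + 581.114ms (8/7)
5. 1452.785ms @ 20/7 + 290.557ms (4/7)
6. 1743.341ms @ 24/7 + 290.557ms (4/7)
7. 2033.898ms @ 4 + 1525.424ms (3)
8. 3559.322ms @ 7 + 508.475ms (1)
9. 4067.797ms @ 8 + 1525.424ms (3)
10. 5593.22ms @ 11 + 508.475ms (1)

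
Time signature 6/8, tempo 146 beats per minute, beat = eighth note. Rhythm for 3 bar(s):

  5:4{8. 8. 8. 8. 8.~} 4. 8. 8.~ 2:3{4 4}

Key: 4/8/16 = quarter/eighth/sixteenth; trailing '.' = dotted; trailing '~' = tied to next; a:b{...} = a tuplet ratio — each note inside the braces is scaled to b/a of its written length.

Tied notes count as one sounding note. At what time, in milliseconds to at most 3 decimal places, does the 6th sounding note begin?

1. 0.0ms @ 0 + 493.151ms (6/5)
2. 493.151ms @ 6/5 + 493.151ms (6/5)
3. 986.301ms @ 12/5 + 493.151ms (6/5)
4. 1479.452ms @ 18/5 + 493.151ms (6/5)
5. 1972.603ms @ 24/5 + 1726.027ms (21/5)
6. 3698.63ms @ 9 + 616.438ms (3/2)
7. 4315.068ms @ 21/2 + 1849.315ms (9/2)
8. 6164.384ms @ 15 + 1232.877ms (3)

note 6 onset = 9b = 3698.63ms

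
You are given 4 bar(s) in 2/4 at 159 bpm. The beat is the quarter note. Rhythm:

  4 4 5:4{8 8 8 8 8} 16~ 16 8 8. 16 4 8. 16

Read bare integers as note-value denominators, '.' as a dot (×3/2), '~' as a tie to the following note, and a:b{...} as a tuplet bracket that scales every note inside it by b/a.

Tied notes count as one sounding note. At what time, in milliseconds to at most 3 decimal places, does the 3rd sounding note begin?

1. 0.0ms @ 0 + 377.358ms (1)
2. 377.358ms @ 1 + 377.358ms (1)
3. 754.717ms @ 2 + 150.943ms (2/5)
4. 905.66ms @ 12/5 + 150.943ms (2/5)
5. 1056.604ms @ 14/5 + 150.943ms (2/5)
6. 1207.547ms @ 16/5 + 150.943ms (2/5)
7. 1358.491ms @ 18/5 + 150.943ms (2/5)
8. 1509.434ms @ 4 + 188.679ms (1/2)
9. 1698.113ms @ 9/2 + 188.679ms (1/2)
10. 1886.792ms @ 5 + 283.019ms (3/4)
11. 2169.811ms @ 23/4 + 94.34ms (1/4)
12. 2264.151ms @ 6 + 377.358ms (1)
13. 2641.509ms @ 7 + 283.019ms (3/4)
14. 2924.528ms @ 31/4 + 94.34ms (1/4)

note 3 onset = 2b = 754.717ms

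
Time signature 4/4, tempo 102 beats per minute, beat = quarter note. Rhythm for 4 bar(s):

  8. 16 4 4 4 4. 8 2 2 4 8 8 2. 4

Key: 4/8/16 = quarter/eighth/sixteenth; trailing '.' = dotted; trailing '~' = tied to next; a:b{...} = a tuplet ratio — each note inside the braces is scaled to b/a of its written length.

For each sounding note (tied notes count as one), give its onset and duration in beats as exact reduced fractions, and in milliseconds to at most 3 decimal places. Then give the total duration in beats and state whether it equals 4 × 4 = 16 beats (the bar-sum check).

1) 0.0ms=0b +441.176ms=3/4b
2) 441.176ms=3/4b +147.059ms=1/4b
3) 588.235ms=1b +588.235ms=1b
4) 1176.471ms=2b +588.235ms=1b
5) 1764.706ms=3b +588.235ms=1b
6) 2352.941ms=4b +882.353ms=3/2b
7) 3235.294ms=11/2b +294.118ms=1/2b
8) 3529.412ms=6b +1176.471ms=2b
9) 4705.882ms=8b +1176.471ms=2b
10) 5882.353ms=10b +588.235ms=1b
11) 6470.588ms=11b +294.118ms=1/2b
12) 6764.706ms=23/2b +294.118ms=1/2b
13) 7058.824ms=12b +1764.706ms=3b
14) 8823.529ms=15b +588.235ms=1b
Σ=16b of 16 (102bpm 4/4) — PASS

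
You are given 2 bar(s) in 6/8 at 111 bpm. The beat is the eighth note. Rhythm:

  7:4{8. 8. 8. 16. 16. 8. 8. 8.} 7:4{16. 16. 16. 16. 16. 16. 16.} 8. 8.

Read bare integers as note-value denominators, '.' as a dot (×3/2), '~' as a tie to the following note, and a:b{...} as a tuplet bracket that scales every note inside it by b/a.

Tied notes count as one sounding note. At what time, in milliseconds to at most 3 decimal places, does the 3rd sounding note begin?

note 3 onset = 12/7b = 926.641ms

1. 0.0ms @ 0 + 463.32ms (6/7)
2. 463.32ms @ 6/7 + 463.32ms (6/7)
3. 926.641ms @ 12/7 + 463.32ms (6/7)
4. 1389.961ms @ 18/7 + 231.66ms (3/7)
5. 1621.622ms @ 3 + 231.66ms (3/7)
6. 1853.282ms @ 24/7 + 463.32ms (6/7)
7. 2316.602ms @ 30/7 + 463.32ms (6/7)
8. 2779.923ms @ 36/7 + 463.32ms (6/7)
9. 3243.243ms @ 6 + 231.66ms (3/7)
10. 3474.903ms @ 45/7 + 231.66ms (3/7)
11. 3706.564ms @ 48/7 + 231.66ms (3/7)
12. 3938.224ms @ 51/7 + 231.66ms (3/7)
13. 4169.884ms @ 54/7 + 231.66ms (3/7)
14. 4401.544ms @ 57/7 + 231.66ms (3/7)
15. 4633.205ms @ 60/7 + 231.66ms (3/7)
16. 4864.865ms @ 9 + 810.811ms (3/2)
17. 5675.676ms @ 21/2 + 810.811ms (3/2)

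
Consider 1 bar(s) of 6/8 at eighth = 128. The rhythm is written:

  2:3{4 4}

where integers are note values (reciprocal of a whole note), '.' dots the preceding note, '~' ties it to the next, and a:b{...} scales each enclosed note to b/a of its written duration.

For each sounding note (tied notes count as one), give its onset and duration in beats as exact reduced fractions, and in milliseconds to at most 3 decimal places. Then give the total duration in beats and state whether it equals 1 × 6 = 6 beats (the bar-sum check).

1) 0.0ms=0b +1406.25ms=3b
2) 1406.25ms=3b +1406.25ms=3b
Σ=6b of 6 (128bpm 6/8) — PASS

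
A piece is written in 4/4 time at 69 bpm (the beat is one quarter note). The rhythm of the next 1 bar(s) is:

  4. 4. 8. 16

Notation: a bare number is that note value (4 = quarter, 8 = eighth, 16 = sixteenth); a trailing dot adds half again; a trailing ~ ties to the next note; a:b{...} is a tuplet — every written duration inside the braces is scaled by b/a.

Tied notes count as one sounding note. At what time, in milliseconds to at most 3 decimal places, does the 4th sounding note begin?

note 4 onset = 15/4b = 3260.87ms

1. 0.0ms @ 0 + 1304.348ms (3/2)
2. 1304.348ms @ 3/2 + 1304.348ms (3/2)
3. 2608.696ms @ 3 + 652.174ms (3/4)
4. 3260.87ms @ 15/4 + 217.391ms (1/4)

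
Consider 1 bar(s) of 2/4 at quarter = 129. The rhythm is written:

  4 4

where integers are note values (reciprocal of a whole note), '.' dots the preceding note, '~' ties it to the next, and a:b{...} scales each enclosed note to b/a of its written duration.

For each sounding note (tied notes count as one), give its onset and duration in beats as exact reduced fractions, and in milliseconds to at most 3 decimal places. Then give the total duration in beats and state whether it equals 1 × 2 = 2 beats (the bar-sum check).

1) 0.0ms=0b +465.116ms=1b
2) 465.116ms=1b +465.116ms=1b
Σ=2b of 2 (129bpm 2/4) — PASS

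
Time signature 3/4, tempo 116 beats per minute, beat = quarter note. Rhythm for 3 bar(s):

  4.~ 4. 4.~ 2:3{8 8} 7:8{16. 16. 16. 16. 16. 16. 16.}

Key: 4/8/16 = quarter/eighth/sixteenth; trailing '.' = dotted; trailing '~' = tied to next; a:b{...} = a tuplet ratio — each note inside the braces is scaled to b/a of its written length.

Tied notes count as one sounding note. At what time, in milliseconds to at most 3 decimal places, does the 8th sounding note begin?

note 8 onset = 54/7b = 3990.148ms

1. 0.0ms @ 0 + 1551.724ms (3)
2. 1551.724ms @ 3 + 1163.793ms (9/4)
3. 2715.517ms @ 21/4 + 387.931ms (3/4)
4. 3103.448ms @ 6 + 221.675ms (3/7)
5. 3325.123ms @ 45/7 + 221.675ms (3/7)
6. 3546.798ms @ 48/7 + 221.675ms (3/7)
7. 3768.473ms @ 51/7 + 221.675ms (3/7)
8. 3990.148ms @ 54/7 + 221.675ms (3/7)
9. 4211.823ms @ 57/7 + 221.675ms (3/7)
10. 4433.498ms @ 60/7 + 221.675ms (3/7)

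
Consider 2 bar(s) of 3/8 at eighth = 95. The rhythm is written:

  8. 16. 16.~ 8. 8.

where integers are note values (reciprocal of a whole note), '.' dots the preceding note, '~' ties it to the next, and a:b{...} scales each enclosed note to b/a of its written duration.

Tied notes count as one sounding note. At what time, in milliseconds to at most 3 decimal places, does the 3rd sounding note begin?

note 3 onset = 9/4b = 1421.053ms

1. 0.0ms @ 0 + 947.368ms (3/2)
2. 947.368ms @ 3/2 + 473.684ms (3/4)
3. 1421.053ms @ 9/4 + 1421.053ms (9/4)
4. 2842.105ms @ 9/2 + 947.368ms (3/2)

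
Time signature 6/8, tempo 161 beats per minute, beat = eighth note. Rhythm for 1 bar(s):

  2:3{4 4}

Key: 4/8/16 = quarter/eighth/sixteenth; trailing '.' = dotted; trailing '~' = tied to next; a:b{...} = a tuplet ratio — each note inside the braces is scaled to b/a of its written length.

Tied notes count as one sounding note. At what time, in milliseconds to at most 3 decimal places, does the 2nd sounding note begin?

1. 0.0ms @ 0 + 1118.012ms (3)
2. 1118.012ms @ 3 + 1118.012ms (3)

note 2 onset = 3b = 1118.012ms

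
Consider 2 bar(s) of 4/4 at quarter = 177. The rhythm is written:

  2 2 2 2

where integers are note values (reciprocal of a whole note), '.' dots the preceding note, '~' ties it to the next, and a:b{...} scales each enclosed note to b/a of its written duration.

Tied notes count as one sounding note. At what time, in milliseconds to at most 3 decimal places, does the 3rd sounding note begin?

1. 0.0ms @ 0 + 677.966ms (2)
2. 677.966ms @ 2 + 677.966ms (2)
3. 1355.932ms @ 4 + 677.966ms (2)
4. 2033.898ms @ 6 + 677.966ms (2)

note 3 onset = 4b = 1355.932ms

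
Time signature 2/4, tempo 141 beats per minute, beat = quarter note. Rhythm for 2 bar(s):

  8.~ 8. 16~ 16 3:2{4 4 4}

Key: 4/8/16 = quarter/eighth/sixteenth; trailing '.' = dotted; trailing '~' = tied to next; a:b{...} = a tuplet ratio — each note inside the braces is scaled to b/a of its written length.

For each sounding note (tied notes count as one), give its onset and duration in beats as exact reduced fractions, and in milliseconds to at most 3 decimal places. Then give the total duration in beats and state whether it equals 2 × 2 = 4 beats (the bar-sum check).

1) 0.0ms=0b +638.298ms=3/2b
2) 638.298ms=3/2b +212.766ms=1/2b
3) 851.064ms=2b +283.688ms=2/3b
4) 1134.752ms=8/3b +283.688ms=2/3b
5) 1418.44ms=10/3b +283.688ms=2/3b
Σ=4b of 4 (141bpm 2/4) — PASS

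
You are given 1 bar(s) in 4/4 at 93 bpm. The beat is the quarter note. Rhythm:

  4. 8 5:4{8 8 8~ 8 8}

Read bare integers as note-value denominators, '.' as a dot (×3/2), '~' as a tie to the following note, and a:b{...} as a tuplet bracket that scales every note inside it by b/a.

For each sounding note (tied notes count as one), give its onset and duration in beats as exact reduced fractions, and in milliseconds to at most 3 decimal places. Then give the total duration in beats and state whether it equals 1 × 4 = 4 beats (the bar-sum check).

1) 0.0ms=0b +967.742ms=3/2b
2) 967.742ms=3/2b +322.581ms=1/2b
3) 1290.323ms=2b +258.065ms=2/5b
4) 1548.387ms=12/5b +258.065ms=2/5b
5) 1806.452ms=14/5b +516.129ms=4/5b
6) 2322.581ms=18/5b +258.065ms=2/5b
Σ=4b of 4 (93bpm 4/4) — PASS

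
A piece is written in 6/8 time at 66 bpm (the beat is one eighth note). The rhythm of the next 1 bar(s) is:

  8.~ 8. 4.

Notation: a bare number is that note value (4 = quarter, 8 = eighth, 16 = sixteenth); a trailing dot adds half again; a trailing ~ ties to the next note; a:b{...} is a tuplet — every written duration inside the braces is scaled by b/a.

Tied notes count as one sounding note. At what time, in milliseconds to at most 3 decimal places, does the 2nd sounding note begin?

note 2 onset = 3b = 2727.273ms

1. 0.0ms @ 0 + 2727.273ms (3)
2. 2727.273ms @ 3 + 2727.273ms (3)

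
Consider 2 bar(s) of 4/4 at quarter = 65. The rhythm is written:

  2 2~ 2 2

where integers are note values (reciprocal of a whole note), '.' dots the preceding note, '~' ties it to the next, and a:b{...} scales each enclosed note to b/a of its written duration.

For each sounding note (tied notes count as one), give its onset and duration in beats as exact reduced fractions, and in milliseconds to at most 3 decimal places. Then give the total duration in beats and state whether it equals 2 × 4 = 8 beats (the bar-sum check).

1) 0.0ms=0b +1846.154ms=2b
2) 1846.154ms=2b +3692.308ms=4b
3) 5538.462ms=6b +1846.154ms=2b
Σ=8b of 8 (65bpm 4/4) — PASS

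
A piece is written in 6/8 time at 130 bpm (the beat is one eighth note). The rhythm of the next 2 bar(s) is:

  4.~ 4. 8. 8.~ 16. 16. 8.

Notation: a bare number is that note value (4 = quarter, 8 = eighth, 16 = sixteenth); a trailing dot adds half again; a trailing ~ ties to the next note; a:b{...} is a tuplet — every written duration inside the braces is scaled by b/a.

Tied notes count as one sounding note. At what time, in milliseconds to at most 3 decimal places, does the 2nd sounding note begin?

note 2 onset = 6b = 2769.231ms

1. 0.0ms @ 0 + 2769.231ms (6)
2. 2769.231ms @ 6 + 692.308ms (3/2)
3. 3461.538ms @ 15/2 + 1038.462ms (9/4)
4. 4500.0ms @ 39/4 + 346.154ms (3/4)
5. 4846.154ms @ 21/2 + 692.308ms (3/2)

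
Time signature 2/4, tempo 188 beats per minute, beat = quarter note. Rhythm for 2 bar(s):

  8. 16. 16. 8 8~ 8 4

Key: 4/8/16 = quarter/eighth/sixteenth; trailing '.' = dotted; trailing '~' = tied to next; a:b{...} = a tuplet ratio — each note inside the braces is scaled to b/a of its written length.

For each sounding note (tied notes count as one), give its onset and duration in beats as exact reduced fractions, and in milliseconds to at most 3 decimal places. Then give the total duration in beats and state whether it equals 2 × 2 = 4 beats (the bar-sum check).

1) 0.0ms=0b +239.362ms=3/4b
2) 239.362ms=3/4b +119.681ms=3/8b
3) 359.043ms=9/8b +119.681ms=3/8b
4) 478.723ms=3/2b +159.574ms=1/2b
5) 638.298ms=2b +319.149ms=1b
6) 957.447ms=3b +319.149ms=1b
Σ=4b of 4 (188bpm 2/4) — PASS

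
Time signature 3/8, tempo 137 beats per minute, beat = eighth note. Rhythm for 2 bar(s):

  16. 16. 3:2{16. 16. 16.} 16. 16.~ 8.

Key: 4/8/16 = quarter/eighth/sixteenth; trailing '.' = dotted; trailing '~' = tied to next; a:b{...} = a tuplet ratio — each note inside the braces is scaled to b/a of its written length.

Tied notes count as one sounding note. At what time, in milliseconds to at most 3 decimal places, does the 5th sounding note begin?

1. 0.0ms @ 0 + 328.467ms (3/4)
2. 328.467ms @ 3/4 + 328.467ms (3/4)
3. 656.934ms @ 3/2 + 218.978ms (1/2)
4. 875.912ms @ 2 + 218.978ms (1/2)
5. 1094.891ms @ 5/2 + 218.978ms (1/2)
6. 1313.869ms @ 3 + 328.467ms (3/4)
7. 1642.336ms @ 15/4 + 985.401ms (9/4)

note 5 onset = 5/2b = 1094.891ms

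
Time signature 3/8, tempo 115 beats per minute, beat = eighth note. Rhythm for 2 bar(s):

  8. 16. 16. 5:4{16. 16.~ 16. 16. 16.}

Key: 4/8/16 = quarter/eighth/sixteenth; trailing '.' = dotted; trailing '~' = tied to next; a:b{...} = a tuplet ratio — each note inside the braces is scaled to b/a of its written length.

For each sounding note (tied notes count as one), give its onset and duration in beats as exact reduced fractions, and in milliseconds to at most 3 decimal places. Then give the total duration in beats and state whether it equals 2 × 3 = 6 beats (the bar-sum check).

1) 0.0ms=0b +782.609ms=3/2b
2) 782.609ms=3/2b +391.304ms=3/4b
3) 1173.913ms=9/4b +391.304ms=3/4b
4) 1565.217ms=3b +313.043ms=3/5b
5) 1878.261ms=18/5b +626.087ms=6/5b
6) 2504.348ms=24/5b +313.043ms=3/5b
7) 2817.391ms=27/5b +313.043ms=3/5b
Σ=6b of 6 (115bpm 3/8) — PASS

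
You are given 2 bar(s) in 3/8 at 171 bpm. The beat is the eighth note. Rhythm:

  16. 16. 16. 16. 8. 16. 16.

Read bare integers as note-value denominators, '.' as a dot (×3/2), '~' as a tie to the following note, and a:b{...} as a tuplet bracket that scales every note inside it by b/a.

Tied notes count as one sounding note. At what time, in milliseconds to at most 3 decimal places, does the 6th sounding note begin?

note 6 onset = 9/2b = 1578.947ms

1. 0.0ms @ 0 + 263.158ms (3/4)
2. 263.158ms @ 3/4 + 263.158ms (3/4)
3. 526.316ms @ 3/2 + 263.158ms (3/4)
4. 789.474ms @ 9/4 + 263.158ms (3/4)
5. 1052.632ms @ 3 + 526.316ms (3/2)
6. 1578.947ms @ 9/2 + 263.158ms (3/4)
7. 1842.105ms @ 21/4 + 263.158ms (3/4)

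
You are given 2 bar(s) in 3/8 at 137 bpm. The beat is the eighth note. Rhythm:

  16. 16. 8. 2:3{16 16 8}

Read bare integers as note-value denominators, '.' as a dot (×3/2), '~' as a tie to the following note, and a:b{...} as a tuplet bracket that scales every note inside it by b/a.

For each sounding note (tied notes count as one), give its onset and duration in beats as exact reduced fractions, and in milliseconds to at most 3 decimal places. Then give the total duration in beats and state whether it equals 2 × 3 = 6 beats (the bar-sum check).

1) 0.0ms=0b +328.467ms=3/4b
2) 328.467ms=3/4b +328.467ms=3/4b
3) 656.934ms=3/2b +656.934ms=3/2b
4) 1313.869ms=3b +328.467ms=3/4b
5) 1642.336ms=15/4b +328.467ms=3/4b
6) 1970.803ms=9/2b +656.934ms=3/2b
Σ=6b of 6 (137bpm 3/8) — PASS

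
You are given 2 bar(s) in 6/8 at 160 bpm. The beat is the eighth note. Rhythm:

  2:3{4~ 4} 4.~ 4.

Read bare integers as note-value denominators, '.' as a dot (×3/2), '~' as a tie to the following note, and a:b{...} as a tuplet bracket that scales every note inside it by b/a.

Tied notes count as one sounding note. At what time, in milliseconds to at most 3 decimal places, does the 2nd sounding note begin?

note 2 onset = 6b = 2250.0ms

1. 0.0ms @ 0 + 2250.0ms (6)
2. 2250.0ms @ 6 + 2250.0ms (6)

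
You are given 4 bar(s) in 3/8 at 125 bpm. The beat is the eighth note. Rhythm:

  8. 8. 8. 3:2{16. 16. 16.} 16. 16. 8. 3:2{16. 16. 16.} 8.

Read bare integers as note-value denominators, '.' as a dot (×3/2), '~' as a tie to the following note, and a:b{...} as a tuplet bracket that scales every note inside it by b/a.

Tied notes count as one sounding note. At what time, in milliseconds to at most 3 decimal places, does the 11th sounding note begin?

1. 0.0ms @ 0 + 720.0ms (3/2)
2. 720.0ms @ 3/2 + 720.0ms (3/2)
3. 1440.0ms @ 3 + 720.0ms (3/2)
4. 2160.0ms @ 9/2 + 240.0ms (1/2)
5. 2400.0ms @ 5 + 240.0ms (1/2)
6. 2640.0ms @ 11/2 + 240.0ms (1/2)
7. 2880.0ms @ 6 + 360.0ms (3/4)
8. 3240.0ms @ 27/4 + 360.0ms (3/4)
9. 3600.0ms @ 15/2 + 720.0ms (3/2)
10. 4320.0ms @ 9 + 240.0ms (1/2)
11. 4560.0ms @ 19/2 + 240.0ms (1/2)
12. 4800.0ms @ 10 + 240.0ms (1/2)
13. 5040.0ms @ 21/2 + 720.0ms (3/2)

note 11 onset = 19/2b = 4560.0ms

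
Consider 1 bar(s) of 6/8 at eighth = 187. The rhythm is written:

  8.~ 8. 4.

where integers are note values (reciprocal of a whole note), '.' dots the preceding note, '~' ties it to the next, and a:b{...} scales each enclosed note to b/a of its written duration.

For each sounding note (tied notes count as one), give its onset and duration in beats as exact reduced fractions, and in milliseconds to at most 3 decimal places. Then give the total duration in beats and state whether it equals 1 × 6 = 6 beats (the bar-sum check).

1) 0.0ms=0b +962.567ms=3b
2) 962.567ms=3b +962.567ms=3b
Σ=6b of 6 (187bpm 6/8) — PASS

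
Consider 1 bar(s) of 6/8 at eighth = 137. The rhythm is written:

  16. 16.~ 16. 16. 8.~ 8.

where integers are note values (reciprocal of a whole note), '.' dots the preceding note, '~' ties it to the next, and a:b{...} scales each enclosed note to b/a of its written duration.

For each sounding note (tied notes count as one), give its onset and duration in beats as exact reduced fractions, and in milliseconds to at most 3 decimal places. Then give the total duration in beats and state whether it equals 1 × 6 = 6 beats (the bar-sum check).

1) 0.0ms=0b +328.467ms=3/4b
2) 328.467ms=3/4b +656.934ms=3/2b
3) 985.401ms=9/4b +328.467ms=3/4b
4) 1313.869ms=3b +1313.869ms=3b
Σ=6b of 6 (137bpm 6/8) — PASS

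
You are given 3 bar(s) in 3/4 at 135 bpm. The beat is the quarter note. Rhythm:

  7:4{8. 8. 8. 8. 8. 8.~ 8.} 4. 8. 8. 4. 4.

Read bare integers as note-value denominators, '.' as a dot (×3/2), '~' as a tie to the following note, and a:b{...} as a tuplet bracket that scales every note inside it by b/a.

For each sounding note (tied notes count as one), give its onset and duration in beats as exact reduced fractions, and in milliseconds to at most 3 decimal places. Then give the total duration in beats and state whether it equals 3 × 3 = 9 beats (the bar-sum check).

1) 0.0ms=0b +190.476ms=3/7b
2) 190.476ms=3/7b +190.476ms=3/7b
3) 380.952ms=6/7b +190.476ms=3/7b
4) 571.429ms=9/7b +190.476ms=3/7b
5) 761.905ms=12/7b +190.476ms=3/7b
6) 952.381ms=15/7b +380.952ms=6/7b
7) 1333.333ms=3b +666.667ms=3/2b
8) 2000.0ms=9/2b +333.333ms=3/4b
9) 2333.333ms=21/4b +333.333ms=3/4b
10) 2666.667ms=6b +666.667ms=3/2b
11) 3333.333ms=15/2b +666.667ms=3/2b
Σ=9b of 9 (135bpm 3/4) — PASS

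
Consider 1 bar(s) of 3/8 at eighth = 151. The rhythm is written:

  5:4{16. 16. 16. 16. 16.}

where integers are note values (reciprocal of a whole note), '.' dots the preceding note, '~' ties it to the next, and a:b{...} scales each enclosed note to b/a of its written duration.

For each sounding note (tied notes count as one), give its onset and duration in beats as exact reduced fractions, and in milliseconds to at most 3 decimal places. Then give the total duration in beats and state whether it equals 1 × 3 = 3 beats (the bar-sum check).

1) 0.0ms=0b +238.411ms=3/5b
2) 238.411ms=3/5b +238.411ms=3/5b
3) 476.821ms=6/5b +238.411ms=3/5b
4) 715.232ms=9/5b +238.411ms=3/5b
5) 953.642ms=12/5b +238.411ms=3/5b
Σ=3b of 3 (151bpm 3/8) — PASS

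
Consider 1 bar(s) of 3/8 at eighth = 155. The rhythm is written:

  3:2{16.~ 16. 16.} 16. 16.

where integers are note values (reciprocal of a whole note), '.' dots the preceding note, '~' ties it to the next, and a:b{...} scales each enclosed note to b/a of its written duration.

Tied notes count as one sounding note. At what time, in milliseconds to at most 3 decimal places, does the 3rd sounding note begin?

note 3 onset = 3/2b = 580.645ms

1. 0.0ms @ 0 + 387.097ms (1)
2. 387.097ms @ 1 + 193.548ms (1/2)
3. 580.645ms @ 3/2 + 290.323ms (3/4)
4. 870.968ms @ 9/4 + 290.323ms (3/4)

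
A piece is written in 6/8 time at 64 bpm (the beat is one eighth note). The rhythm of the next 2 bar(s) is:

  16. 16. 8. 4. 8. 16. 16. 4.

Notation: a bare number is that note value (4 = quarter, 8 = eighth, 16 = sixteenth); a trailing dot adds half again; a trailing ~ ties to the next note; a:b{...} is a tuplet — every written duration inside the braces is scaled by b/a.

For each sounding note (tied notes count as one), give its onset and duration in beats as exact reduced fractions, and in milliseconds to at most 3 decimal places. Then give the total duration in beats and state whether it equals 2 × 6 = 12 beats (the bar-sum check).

1) 0.0ms=0b +703.125ms=3/4b
2) 703.125ms=3/4b +703.125ms=3/4b
3) 1406.25ms=3/2b +1406.25ms=3/2b
4) 2812.5ms=3b +2812.5ms=3b
5) 5625.0ms=6b +1406.25ms=3/2b
6) 7031.25ms=15/2b +703.125ms=3/4b
7) 7734.375ms=33/4b +703.125ms=3/4b
8) 8437.5ms=9b +2812.5ms=3b
Σ=12b of 12 (64bpm 6/8) — PASS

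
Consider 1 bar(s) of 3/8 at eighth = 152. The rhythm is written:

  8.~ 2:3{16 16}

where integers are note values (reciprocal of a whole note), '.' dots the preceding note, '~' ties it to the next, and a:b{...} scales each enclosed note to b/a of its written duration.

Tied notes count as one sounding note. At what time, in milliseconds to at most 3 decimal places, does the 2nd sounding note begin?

note 2 onset = 9/4b = 888.158ms

1. 0.0ms @ 0 + 888.158ms (9/4)
2. 888.158ms @ 9/4 + 296.053ms (3/4)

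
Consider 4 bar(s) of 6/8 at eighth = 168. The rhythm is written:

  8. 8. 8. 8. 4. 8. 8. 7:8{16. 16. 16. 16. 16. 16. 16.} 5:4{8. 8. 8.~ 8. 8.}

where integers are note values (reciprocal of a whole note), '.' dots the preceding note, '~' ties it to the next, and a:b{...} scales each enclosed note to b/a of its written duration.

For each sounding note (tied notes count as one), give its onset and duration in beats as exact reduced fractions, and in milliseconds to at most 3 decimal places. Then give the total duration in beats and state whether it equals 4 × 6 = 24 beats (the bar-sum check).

1) 0.0ms=0b +535.714ms=3/2b
2) 535.714ms=3/2b +535.714ms=3/2b
3) 1071.429ms=3b +535.714ms=3/2b
4) 1607.143ms=9/2b +535.714ms=3/2b
5) 2142.857ms=6b +1071.429ms=3b
6) 3214.286ms=9b +535.714ms=3/2b
7) 3750.0ms=21/2b +535.714ms=3/2b
8) 4285.714ms=12b +306.122ms=6/7b
9) 4591.837ms=90/7b +306.122ms=6/7b
10) 4897.959ms=96/7b +306.122ms=6/7b
11) 5204.082ms=102/7b +306.122ms=6/7b
12) 5510.204ms=108/7b +306.122ms=6/7b
13) 5816.327ms=114/7b +306.122ms=6/7b
14) 6122.449ms=120/7b +306.122ms=6/7b
15) 6428.571ms=18b +428.571ms=6/5b
16) 6857.143ms=96/5b +428.571ms=6/5b
17) 7285.714ms=102/5b +857.143ms=12/5b
18) 8142.857ms=114/5b +428.571ms=6/5b
Σ=24b of 24 (168bpm 6/8) — PASS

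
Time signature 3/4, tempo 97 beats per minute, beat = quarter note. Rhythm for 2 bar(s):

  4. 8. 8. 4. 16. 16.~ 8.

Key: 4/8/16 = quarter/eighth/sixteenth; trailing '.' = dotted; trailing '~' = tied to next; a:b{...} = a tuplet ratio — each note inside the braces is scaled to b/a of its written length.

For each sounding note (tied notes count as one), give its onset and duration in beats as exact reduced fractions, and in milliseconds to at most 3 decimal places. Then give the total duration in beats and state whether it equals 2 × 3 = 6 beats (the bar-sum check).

1) 0.0ms=0b +927.835ms=3/2b
2) 927.835ms=3/2b +463.918ms=3/4b
3) 1391.753ms=9/4b +463.918ms=3/4b
4) 1855.67ms=3b +927.835ms=3/2b
5) 2783.505ms=9/2b +231.959ms=3/8b
6) 3015.464ms=39/8b +695.876ms=9/8b
Σ=6b of 6 (97bpm 3/4) — PASS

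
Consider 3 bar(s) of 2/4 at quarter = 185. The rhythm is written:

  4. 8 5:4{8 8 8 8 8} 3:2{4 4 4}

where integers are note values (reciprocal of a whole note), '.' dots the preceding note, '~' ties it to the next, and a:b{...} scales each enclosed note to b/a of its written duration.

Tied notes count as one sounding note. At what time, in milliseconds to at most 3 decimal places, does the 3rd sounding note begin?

1. 0.0ms @ 0 + 486.486ms (3/2)
2. 486.486ms @ 3/2 + 162.162ms (1/2)
3. 648.649ms @ 2 + 129.73ms (2/5)
4. 778.378ms @ 12/5 + 129.73ms (2/5)
5. 908.108ms @ 14/5 + 129.73ms (2/5)
6. 1037.838ms @ 16/5 + 129.73ms (2/5)
7. 1167.568ms @ 18/5 + 129.73ms (2/5)
8. 1297.297ms @ 4 + 216.216ms (2/3)
9. 1513.514ms @ 14/3 + 216.216ms (2/3)
10. 1729.73ms @ 16/3 + 216.216ms (2/3)

note 3 onset = 2b = 648.649ms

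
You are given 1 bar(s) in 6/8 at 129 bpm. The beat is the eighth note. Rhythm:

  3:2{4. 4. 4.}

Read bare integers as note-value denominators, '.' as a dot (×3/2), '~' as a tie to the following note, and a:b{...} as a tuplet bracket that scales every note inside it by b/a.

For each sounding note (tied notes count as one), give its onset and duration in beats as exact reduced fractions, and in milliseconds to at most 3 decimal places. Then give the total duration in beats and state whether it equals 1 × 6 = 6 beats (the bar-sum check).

1) 0.0ms=0b +930.233ms=2b
2) 930.233ms=2b +930.233ms=2b
3) 1860.465ms=4b +930.233ms=2b
Σ=6b of 6 (129bpm 6/8) — PASS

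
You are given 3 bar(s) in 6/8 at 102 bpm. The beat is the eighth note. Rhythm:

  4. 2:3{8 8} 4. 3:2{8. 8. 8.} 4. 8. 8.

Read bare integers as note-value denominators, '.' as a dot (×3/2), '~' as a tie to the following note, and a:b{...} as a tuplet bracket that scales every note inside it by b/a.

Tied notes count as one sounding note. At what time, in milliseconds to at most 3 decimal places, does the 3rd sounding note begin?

1. 0.0ms @ 0 + 1764.706ms (3)
2. 1764.706ms @ 3 + 882.353ms (3/2)
3. 2647.059ms @ 9/2 + 882.353ms (3/2)
4. 3529.412ms @ 6 + 1764.706ms (3)
5. 5294.118ms @ 9 + 588.235ms (1)
6. 5882.353ms @ 10 + 588.235ms (1)
7. 6470.588ms @ 11 + 588.235ms (1)
8. 7058.824ms @ 12 + 1764.706ms (3)
9. 8823.529ms @ 15 + 882.353ms (3/2)
10. 9705.882ms @ 33/2 + 882.353ms (3/2)

note 3 onset = 9/2b = 2647.059ms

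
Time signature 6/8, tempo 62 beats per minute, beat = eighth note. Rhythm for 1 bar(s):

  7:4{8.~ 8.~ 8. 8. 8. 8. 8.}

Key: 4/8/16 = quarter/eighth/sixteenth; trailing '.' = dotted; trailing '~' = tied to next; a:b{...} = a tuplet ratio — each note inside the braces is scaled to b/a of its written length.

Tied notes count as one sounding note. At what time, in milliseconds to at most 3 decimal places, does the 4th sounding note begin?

note 4 onset = 30/7b = 4147.465ms

1. 0.0ms @ 0 + 2488.479ms (18/7)
2. 2488.479ms @ 18/7 + 829.493ms (6/7)
3. 3317.972ms @ 24/7 + 829.493ms (6/7)
4. 4147.465ms @ 30/7 + 829.493ms (6/7)
5. 4976.959ms @ 36/7 + 829.493ms (6/7)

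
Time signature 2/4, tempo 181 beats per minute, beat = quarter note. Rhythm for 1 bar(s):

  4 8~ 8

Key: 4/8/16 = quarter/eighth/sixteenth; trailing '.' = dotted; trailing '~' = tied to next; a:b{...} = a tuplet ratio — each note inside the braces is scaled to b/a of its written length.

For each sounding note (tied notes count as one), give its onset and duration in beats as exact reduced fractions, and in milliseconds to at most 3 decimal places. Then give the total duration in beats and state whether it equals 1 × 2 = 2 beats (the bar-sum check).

1) 0.0ms=0b +331.492ms=1b
2) 331.492ms=1b +331.492ms=1b
Σ=2b of 2 (181bpm 2/4) — PASS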